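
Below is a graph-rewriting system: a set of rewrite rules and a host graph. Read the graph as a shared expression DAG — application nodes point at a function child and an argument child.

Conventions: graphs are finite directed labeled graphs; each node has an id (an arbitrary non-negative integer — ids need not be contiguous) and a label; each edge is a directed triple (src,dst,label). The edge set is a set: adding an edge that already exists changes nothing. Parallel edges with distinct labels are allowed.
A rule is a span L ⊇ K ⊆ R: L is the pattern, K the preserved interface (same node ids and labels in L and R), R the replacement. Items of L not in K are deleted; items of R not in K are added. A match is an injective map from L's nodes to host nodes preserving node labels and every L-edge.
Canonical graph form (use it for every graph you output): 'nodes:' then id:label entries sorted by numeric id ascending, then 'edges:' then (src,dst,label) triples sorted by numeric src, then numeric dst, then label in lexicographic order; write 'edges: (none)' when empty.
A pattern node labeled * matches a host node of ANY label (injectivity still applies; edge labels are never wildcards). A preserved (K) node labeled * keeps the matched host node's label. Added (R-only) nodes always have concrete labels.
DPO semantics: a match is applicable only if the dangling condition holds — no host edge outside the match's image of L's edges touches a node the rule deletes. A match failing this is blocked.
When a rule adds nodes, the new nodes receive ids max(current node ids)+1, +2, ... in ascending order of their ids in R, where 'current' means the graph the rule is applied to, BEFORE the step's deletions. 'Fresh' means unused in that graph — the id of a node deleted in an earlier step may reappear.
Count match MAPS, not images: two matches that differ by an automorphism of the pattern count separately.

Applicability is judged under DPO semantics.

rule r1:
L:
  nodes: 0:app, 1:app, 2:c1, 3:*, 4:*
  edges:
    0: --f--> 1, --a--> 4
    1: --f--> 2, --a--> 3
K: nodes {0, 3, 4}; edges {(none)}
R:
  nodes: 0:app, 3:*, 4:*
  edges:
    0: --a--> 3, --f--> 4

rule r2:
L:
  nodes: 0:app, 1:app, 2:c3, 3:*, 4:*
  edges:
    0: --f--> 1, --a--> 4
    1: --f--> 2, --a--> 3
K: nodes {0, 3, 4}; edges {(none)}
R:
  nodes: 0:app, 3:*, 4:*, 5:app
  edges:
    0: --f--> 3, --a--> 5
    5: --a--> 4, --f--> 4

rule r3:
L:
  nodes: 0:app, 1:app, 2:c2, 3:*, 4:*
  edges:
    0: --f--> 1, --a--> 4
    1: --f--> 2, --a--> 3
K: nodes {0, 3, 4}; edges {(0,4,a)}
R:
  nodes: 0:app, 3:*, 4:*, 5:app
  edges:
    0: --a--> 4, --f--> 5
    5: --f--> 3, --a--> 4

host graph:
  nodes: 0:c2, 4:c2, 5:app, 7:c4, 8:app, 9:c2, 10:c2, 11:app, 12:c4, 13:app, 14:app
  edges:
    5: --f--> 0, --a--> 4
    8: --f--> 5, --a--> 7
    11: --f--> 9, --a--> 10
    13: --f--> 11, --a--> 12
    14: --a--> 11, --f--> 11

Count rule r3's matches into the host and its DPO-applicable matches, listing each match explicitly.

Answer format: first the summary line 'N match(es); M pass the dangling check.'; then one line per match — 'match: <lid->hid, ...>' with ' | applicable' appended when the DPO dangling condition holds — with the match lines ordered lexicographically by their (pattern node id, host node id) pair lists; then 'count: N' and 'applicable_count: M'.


2 match(es); 1 pass the dangling check.
match: 0->8, 1->5, 2->0, 3->4, 4->7 | applicable
match: 0->13, 1->11, 2->9, 3->10, 4->12
count: 2
applicable_count: 1


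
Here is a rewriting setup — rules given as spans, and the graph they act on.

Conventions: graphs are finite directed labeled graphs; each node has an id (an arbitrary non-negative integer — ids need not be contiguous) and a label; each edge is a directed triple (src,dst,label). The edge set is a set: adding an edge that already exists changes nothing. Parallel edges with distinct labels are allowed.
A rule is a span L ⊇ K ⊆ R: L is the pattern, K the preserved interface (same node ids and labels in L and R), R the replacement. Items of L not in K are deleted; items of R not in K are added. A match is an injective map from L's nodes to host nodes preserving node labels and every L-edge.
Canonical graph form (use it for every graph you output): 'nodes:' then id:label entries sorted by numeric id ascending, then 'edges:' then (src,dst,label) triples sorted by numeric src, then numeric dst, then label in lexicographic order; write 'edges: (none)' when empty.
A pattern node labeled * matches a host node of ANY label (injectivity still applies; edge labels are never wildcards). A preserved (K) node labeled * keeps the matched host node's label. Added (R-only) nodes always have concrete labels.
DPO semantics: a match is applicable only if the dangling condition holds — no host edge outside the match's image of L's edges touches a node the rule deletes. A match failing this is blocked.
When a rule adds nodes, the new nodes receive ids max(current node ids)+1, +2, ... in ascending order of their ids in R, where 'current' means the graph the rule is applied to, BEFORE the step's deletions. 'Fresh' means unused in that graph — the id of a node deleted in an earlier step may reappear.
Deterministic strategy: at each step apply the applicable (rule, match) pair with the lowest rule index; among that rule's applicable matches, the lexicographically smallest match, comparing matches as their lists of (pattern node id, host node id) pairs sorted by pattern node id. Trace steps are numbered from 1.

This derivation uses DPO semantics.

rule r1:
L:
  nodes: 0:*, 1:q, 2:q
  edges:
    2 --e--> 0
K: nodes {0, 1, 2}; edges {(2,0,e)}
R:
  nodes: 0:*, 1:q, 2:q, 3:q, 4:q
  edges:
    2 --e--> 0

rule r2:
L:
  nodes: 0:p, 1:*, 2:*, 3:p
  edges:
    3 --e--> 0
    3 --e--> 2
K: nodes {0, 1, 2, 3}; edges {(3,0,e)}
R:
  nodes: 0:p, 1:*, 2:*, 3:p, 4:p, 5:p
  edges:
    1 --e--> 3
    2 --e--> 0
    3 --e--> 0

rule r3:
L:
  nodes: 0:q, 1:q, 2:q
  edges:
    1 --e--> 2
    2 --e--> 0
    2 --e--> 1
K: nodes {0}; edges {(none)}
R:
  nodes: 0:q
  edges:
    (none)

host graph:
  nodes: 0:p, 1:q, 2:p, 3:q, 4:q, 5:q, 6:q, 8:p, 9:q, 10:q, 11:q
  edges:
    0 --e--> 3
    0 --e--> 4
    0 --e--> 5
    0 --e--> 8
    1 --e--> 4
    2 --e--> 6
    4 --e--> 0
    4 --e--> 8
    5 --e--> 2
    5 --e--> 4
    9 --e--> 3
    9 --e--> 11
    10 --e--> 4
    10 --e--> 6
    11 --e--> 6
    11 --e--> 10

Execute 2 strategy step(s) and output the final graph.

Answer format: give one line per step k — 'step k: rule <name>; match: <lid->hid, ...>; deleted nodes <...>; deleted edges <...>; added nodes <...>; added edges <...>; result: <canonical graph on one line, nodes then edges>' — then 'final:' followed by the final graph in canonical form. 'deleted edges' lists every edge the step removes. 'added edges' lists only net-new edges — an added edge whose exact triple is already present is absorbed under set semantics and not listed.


step 1: rule r1; match: 0->0, 1->1, 2->4; deleted nodes (none); deleted edges (none); added nodes 12, 13; added edges (none); result: nodes: 0:p, 1:q, 2:p, 3:q, 4:q, 5:q, 6:q, 8:p, 9:q, 10:q, 11:q, 12:q, 13:q edges: (0,3,e); (0,4,e); (0,5,e); (0,8,e); (1,4,e); (2,6,e); (4,0,e); (4,8,e); (5,2,e); (5,4,e); (9,3,e); (9,11,e); (10,4,e); (10,6,e); (11,6,e); (11,10,e)
step 2: rule r1; match: 0->0, 1->1, 2->4; deleted nodes (none); deleted edges (none); added nodes 14, 15; added edges (none); result: nodes: 0:p, 1:q, 2:p, 3:q, 4:q, 5:q, 6:q, 8:p, 9:q, 10:q, 11:q, 12:q, 13:q, 14:q, 15:q edges: (0,3,e); (0,4,e); (0,5,e); (0,8,e); (1,4,e); (2,6,e); (4,0,e); (4,8,e); (5,2,e); (5,4,e); (9,3,e); (9,11,e); (10,4,e); (10,6,e); (11,6,e); (11,10,e)
final:
nodes: 0:p, 1:q, 2:p, 3:q, 4:q, 5:q, 6:q, 8:p, 9:q, 10:q, 11:q, 12:q, 13:q, 14:q, 15:q
edges: (0,3,e); (0,4,e); (0,5,e); (0,8,e); (1,4,e); (2,6,e); (4,0,e); (4,8,e); (5,2,e); (5,4,e); (9,3,e); (9,11,e); (10,4,e); (10,6,e); (11,6,e); (11,10,e)


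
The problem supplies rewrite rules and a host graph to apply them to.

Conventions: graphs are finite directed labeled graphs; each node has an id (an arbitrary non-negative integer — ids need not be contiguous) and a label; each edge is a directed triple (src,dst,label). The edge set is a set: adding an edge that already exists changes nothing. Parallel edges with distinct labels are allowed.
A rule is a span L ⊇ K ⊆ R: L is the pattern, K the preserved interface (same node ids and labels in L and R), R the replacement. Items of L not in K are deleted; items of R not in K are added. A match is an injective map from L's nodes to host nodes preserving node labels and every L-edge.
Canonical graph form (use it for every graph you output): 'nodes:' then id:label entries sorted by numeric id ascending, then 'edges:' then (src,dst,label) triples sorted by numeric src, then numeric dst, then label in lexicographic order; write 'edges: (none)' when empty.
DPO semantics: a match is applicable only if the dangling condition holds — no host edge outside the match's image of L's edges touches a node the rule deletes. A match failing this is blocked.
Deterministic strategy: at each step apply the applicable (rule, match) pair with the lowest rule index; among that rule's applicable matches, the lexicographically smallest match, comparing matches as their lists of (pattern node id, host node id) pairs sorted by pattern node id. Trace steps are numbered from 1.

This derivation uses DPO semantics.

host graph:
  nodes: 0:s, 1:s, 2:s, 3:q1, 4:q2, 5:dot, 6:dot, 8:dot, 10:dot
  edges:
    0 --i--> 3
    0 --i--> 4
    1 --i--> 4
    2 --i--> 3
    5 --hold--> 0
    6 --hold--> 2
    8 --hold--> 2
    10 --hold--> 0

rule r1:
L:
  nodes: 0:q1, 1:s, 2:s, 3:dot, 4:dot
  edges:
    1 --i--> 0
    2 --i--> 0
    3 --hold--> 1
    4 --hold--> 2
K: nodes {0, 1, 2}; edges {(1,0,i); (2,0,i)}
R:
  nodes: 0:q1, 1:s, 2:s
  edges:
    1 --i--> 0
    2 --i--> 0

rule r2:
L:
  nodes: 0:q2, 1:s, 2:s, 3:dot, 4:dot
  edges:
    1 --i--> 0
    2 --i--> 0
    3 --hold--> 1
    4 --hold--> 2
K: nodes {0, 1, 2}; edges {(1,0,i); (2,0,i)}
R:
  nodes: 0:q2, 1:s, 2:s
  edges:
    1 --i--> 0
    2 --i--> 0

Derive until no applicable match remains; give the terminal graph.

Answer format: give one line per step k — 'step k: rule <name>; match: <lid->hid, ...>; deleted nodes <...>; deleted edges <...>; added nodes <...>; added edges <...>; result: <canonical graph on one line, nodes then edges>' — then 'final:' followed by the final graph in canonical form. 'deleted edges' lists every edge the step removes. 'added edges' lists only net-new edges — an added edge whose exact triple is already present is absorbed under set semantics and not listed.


step 1: rule r1; match: 0->3, 1->0, 2->2, 3->5, 4->6; deleted nodes 5, 6; deleted edges (5,0,hold); (6,2,hold); added nodes (none); added edges (none); result: nodes: 0:s, 1:s, 2:s, 3:q1, 4:q2, 8:dot, 10:dot edges: (0,3,i); (0,4,i); (1,4,i); (2,3,i); (8,2,hold); (10,0,hold)
step 2: rule r1; match: 0->3, 1->0, 2->2, 3->10, 4->8; deleted nodes 8, 10; deleted edges (8,2,hold); (10,0,hold); added nodes (none); added edges (none); result: nodes: 0:s, 1:s, 2:s, 3:q1, 4:q2 edges: (0,3,i); (0,4,i); (1,4,i); (2,3,i)
final:
nodes: 0:s, 1:s, 2:s, 3:q1, 4:q2
edges: (0,3,i); (0,4,i); (1,4,i); (2,3,i)


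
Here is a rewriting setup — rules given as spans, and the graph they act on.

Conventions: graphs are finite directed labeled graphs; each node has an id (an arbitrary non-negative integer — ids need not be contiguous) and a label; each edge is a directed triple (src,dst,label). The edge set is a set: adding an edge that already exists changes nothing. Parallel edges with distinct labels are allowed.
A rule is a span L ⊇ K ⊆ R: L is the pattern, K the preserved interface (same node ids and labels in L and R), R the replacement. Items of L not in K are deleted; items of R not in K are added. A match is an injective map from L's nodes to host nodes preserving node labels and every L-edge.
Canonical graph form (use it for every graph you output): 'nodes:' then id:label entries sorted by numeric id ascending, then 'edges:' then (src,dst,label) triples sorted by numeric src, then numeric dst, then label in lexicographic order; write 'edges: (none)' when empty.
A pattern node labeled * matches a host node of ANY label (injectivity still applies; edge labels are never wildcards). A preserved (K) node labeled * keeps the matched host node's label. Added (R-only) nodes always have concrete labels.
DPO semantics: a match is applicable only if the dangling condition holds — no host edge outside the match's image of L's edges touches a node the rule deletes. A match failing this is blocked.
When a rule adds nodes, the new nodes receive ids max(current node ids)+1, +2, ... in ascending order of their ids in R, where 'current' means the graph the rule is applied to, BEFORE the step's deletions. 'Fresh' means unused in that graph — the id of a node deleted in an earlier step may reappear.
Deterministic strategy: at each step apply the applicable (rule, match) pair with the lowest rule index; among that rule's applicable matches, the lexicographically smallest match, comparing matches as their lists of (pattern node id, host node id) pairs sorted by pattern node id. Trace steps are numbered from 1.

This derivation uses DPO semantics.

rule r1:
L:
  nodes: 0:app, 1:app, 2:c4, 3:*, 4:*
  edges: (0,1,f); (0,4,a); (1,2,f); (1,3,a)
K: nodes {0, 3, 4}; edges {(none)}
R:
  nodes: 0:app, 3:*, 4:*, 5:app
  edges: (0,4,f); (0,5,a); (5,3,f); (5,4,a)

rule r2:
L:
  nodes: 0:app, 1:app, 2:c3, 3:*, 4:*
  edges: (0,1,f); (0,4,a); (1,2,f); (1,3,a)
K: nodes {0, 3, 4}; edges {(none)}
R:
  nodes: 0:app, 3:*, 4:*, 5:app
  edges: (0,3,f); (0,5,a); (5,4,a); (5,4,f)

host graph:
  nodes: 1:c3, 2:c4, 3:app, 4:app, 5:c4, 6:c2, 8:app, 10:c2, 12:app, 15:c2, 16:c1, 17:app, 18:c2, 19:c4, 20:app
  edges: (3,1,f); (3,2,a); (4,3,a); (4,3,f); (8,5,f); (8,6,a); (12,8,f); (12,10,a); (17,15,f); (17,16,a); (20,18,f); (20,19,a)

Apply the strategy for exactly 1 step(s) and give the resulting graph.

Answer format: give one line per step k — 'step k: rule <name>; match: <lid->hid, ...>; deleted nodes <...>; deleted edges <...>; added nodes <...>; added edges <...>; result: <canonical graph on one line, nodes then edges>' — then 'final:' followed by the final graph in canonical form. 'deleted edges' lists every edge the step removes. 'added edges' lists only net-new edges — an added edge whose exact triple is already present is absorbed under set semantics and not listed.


step 1: rule r1; match: 0->12, 1->8, 2->5, 3->6, 4->10; deleted nodes 5, 8; deleted edges (8,5,f); (8,6,a); (12,8,f); (12,10,a); added nodes 21; added edges (12,10,f); (12,21,a); (21,6,f); (21,10,a); result: nodes: 1:c3, 2:c4, 3:app, 4:app, 6:c2, 10:c2, 12:app, 15:c2, 16:c1, 17:app, 18:c2, 19:c4, 20:app, 21:app edges: (3,1,f); (3,2,a); (4,3,a); (4,3,f); (12,10,f); (12,21,a); (17,15,f); (17,16,a); (20,18,f); (20,19,a); (21,6,f); (21,10,a)
final:
nodes: 1:c3, 2:c4, 3:app, 4:app, 6:c2, 10:c2, 12:app, 15:c2, 16:c1, 17:app, 18:c2, 19:c4, 20:app, 21:app
edges: (3,1,f); (3,2,a); (4,3,a); (4,3,f); (12,10,f); (12,21,a); (17,15,f); (17,16,a); (20,18,f); (20,19,a); (21,6,f); (21,10,a)


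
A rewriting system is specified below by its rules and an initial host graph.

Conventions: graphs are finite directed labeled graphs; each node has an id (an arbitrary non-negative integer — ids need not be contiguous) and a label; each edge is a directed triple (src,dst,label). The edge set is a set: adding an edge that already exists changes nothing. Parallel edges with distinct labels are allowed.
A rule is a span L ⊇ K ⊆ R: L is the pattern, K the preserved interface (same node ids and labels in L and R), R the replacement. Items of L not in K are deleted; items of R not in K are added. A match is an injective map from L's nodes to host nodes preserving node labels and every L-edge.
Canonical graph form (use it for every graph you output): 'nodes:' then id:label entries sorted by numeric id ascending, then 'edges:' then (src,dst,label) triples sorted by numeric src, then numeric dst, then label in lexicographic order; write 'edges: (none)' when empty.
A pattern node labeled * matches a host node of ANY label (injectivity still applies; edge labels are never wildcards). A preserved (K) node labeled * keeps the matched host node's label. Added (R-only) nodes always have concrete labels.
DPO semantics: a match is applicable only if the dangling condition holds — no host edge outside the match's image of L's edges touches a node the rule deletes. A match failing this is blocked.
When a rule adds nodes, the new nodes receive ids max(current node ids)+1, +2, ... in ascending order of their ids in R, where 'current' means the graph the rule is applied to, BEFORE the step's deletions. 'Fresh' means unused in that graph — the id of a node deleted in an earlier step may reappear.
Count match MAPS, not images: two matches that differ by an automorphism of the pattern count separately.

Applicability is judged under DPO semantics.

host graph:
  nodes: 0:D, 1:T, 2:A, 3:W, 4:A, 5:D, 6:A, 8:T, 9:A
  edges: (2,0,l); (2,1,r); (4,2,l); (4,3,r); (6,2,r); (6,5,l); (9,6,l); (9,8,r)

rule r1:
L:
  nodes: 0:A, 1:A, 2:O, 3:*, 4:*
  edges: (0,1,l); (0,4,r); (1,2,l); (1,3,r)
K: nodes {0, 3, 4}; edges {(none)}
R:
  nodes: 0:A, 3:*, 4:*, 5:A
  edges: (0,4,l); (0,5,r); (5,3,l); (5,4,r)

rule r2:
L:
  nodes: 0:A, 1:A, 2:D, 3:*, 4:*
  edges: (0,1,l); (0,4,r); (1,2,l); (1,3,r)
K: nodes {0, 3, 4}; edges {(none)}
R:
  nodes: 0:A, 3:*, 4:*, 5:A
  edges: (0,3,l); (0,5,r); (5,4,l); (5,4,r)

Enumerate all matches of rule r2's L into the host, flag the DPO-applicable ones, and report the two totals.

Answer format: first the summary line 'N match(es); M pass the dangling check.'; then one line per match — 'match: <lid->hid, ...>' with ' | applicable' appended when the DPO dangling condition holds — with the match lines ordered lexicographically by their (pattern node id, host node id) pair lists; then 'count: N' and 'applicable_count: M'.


2 match(es); 1 pass the dangling check.
match: 0->4, 1->2, 2->0, 3->1, 4->3
match: 0->9, 1->6, 2->5, 3->2, 4->8 | applicable
count: 2
applicable_count: 1


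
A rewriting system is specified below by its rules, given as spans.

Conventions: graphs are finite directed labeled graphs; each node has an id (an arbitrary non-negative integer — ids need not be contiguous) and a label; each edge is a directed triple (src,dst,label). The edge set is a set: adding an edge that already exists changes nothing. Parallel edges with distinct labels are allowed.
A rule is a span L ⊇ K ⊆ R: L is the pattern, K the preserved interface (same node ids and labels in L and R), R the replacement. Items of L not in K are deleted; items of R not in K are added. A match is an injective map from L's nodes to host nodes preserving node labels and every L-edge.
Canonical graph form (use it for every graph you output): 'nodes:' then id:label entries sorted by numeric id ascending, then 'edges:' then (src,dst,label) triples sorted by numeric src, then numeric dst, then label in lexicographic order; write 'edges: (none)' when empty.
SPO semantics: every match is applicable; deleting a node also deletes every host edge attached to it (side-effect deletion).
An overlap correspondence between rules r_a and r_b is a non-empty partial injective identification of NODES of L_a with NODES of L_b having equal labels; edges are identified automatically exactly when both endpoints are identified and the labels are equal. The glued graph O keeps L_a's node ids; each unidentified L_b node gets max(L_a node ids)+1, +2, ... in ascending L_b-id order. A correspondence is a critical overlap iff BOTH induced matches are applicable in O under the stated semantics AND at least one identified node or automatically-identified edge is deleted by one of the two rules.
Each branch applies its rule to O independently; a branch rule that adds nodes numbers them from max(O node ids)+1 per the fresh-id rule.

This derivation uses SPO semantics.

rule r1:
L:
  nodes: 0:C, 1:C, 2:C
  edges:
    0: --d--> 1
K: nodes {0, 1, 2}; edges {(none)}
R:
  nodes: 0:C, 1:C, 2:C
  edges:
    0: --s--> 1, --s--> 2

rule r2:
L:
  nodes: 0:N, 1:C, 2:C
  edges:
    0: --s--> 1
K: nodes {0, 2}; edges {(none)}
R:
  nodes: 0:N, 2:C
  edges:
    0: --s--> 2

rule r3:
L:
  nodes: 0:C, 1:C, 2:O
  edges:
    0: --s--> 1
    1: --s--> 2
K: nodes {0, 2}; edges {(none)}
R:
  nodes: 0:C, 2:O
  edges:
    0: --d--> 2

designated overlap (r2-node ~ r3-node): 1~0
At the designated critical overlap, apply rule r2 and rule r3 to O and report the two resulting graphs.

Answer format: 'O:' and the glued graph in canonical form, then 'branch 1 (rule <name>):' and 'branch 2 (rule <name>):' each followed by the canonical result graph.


O:
nodes: 0:N, 1:C, 2:C, 3:C, 4:O
edges: (0,1,s); (1,3,s); (3,4,s)
branch 1 (rule r2):
nodes: 0:N, 2:C, 3:C, 4:O
edges: (0,2,s); (3,4,s)
branch 2 (rule r3):
nodes: 0:N, 1:C, 2:C, 4:O
edges: (0,1,s); (1,4,d)


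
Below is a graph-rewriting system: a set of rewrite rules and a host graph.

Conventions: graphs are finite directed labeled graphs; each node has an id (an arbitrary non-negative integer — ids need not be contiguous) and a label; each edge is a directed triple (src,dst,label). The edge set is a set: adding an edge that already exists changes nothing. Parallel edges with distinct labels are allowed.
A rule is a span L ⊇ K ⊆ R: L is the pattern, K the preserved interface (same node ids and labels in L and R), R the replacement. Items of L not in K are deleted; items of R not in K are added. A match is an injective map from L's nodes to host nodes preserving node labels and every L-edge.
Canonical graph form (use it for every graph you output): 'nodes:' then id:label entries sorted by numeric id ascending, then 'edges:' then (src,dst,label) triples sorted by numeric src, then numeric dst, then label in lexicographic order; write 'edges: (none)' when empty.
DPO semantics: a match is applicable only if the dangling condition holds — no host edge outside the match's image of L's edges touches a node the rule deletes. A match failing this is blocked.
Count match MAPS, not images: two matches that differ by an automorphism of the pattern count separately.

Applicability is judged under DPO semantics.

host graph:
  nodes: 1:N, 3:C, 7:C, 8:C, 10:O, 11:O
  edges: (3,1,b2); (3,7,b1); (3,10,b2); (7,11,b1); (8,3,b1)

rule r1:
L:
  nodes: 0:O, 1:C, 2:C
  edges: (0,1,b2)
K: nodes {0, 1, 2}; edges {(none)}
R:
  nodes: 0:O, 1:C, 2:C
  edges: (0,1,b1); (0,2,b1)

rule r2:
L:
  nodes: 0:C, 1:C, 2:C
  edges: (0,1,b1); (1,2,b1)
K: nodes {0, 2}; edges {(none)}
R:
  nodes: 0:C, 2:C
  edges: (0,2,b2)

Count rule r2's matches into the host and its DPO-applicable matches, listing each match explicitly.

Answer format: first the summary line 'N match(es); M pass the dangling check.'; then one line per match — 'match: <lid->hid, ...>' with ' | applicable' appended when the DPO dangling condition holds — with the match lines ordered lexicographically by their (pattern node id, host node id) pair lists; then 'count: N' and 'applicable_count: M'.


1 match(es); 0 pass the dangling check.
match: 0->8, 1->3, 2->7
count: 1
applicable_count: 0


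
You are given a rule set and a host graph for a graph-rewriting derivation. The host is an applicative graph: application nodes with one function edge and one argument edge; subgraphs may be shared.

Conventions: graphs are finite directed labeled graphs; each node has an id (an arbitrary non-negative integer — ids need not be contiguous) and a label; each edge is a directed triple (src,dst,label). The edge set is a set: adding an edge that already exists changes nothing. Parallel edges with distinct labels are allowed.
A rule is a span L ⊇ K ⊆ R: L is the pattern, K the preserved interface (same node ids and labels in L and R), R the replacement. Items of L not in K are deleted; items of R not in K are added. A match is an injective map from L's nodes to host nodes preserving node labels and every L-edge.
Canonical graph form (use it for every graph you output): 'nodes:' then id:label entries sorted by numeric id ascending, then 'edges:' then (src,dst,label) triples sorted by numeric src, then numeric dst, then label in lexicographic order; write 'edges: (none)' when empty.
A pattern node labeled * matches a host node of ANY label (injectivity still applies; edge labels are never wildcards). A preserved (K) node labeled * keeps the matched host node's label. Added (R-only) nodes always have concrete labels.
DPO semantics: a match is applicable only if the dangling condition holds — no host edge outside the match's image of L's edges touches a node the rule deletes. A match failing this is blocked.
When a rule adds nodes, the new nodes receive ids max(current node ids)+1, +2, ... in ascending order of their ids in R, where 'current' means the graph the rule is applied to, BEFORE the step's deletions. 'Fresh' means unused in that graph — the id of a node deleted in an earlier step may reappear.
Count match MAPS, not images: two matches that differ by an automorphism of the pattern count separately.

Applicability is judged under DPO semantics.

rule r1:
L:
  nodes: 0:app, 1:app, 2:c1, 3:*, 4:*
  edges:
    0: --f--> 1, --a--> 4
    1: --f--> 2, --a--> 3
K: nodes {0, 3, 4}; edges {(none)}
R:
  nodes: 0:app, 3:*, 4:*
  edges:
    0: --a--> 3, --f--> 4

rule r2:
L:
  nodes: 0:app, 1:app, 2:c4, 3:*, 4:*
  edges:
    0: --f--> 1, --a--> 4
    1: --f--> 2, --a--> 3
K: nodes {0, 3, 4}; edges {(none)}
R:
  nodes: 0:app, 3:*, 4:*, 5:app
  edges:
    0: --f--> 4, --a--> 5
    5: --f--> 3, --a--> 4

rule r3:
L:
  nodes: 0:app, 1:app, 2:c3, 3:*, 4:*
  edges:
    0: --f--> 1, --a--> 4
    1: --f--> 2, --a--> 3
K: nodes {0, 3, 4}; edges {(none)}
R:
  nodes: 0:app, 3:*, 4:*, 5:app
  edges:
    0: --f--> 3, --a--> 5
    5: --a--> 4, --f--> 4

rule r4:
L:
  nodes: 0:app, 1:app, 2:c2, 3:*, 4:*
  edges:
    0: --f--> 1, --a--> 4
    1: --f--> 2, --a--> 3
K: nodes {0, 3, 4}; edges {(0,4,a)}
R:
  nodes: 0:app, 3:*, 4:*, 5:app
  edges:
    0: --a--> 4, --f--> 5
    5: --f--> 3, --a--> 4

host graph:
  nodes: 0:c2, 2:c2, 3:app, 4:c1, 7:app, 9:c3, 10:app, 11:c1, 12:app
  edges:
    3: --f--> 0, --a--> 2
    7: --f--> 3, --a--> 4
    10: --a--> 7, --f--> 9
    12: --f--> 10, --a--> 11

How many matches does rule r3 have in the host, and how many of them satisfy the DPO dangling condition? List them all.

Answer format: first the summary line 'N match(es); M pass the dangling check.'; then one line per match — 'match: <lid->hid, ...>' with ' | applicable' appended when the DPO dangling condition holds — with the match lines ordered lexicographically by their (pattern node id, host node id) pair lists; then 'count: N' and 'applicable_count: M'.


1 match(es); 1 pass the dangling check.
match: 0->12, 1->10, 2->9, 3->7, 4->11 | applicable
count: 1
applicable_count: 1


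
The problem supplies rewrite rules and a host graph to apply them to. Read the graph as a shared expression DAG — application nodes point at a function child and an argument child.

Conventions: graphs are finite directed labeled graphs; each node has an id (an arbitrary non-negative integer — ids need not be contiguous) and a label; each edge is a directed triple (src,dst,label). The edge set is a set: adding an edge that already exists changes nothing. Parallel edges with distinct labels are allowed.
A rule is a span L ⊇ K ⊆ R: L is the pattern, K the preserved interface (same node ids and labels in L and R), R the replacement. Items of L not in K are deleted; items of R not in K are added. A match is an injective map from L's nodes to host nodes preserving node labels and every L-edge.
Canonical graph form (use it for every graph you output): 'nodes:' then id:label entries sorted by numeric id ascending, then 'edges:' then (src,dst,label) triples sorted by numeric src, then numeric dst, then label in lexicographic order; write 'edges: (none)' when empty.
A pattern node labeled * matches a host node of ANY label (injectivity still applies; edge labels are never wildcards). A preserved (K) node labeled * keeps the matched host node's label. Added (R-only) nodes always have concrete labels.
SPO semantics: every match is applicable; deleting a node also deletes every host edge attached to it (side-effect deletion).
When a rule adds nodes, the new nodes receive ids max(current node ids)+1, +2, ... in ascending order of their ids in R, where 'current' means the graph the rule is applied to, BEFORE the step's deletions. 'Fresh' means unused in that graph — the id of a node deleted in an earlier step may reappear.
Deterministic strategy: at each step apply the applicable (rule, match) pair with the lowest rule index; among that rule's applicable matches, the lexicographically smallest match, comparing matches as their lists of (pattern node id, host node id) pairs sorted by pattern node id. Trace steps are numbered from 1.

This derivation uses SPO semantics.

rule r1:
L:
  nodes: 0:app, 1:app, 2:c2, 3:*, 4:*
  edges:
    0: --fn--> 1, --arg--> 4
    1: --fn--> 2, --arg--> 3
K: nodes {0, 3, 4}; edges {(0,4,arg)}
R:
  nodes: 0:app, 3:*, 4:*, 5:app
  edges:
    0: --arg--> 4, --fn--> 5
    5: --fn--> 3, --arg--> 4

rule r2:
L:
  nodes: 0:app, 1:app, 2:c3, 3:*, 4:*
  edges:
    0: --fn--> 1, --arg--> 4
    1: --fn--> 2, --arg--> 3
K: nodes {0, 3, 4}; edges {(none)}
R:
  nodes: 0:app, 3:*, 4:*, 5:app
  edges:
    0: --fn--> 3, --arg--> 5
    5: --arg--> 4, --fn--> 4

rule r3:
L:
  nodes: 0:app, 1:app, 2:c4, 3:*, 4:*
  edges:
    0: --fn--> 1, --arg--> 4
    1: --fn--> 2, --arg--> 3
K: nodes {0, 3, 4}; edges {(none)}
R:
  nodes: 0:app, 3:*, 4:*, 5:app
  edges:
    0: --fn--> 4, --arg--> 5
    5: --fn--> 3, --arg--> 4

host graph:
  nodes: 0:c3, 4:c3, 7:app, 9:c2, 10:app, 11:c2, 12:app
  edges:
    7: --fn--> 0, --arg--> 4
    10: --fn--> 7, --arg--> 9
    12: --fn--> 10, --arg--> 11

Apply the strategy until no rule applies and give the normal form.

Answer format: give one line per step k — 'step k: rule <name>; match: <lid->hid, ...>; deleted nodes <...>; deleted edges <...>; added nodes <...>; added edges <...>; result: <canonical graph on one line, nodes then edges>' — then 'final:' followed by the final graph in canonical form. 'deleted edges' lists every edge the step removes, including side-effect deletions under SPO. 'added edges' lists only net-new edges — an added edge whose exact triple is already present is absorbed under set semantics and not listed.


step 1: rule r2; match: 0->10, 1->7, 2->0, 3->4, 4->9; deleted nodes 0, 7; deleted edges (7,0,fn); (7,4,arg); (10,7,fn); (10,9,arg); added nodes 13; added edges (10,4,fn); (10,13,arg); (13,9,arg); (13,9,fn); result: nodes: 4:c3, 9:c2, 10:app, 11:c2, 12:app, 13:app edges: (10,4,fn); (10,13,arg); (12,10,fn); (12,11,arg); (13,9,arg); (13,9,fn)
step 2: rule r2; match: 0->12, 1->10, 2->4, 3->13, 4->11; deleted nodes 4, 10; deleted edges (10,4,fn); (10,13,arg); (12,10,fn); (12,11,arg); added nodes 14; added edges (12,13,fn); (12,14,arg); (14,11,arg); (14,11,fn); result: nodes: 9:c2, 11:c2, 12:app, 13:app, 14:app edges: (12,13,fn); (12,14,arg); (13,9,arg); (13,9,fn); (14,11,arg); (14,11,fn)
final:
nodes: 9:c2, 11:c2, 12:app, 13:app, 14:app
edges: (12,13,fn); (12,14,arg); (13,9,arg); (13,9,fn); (14,11,arg); (14,11,fn)


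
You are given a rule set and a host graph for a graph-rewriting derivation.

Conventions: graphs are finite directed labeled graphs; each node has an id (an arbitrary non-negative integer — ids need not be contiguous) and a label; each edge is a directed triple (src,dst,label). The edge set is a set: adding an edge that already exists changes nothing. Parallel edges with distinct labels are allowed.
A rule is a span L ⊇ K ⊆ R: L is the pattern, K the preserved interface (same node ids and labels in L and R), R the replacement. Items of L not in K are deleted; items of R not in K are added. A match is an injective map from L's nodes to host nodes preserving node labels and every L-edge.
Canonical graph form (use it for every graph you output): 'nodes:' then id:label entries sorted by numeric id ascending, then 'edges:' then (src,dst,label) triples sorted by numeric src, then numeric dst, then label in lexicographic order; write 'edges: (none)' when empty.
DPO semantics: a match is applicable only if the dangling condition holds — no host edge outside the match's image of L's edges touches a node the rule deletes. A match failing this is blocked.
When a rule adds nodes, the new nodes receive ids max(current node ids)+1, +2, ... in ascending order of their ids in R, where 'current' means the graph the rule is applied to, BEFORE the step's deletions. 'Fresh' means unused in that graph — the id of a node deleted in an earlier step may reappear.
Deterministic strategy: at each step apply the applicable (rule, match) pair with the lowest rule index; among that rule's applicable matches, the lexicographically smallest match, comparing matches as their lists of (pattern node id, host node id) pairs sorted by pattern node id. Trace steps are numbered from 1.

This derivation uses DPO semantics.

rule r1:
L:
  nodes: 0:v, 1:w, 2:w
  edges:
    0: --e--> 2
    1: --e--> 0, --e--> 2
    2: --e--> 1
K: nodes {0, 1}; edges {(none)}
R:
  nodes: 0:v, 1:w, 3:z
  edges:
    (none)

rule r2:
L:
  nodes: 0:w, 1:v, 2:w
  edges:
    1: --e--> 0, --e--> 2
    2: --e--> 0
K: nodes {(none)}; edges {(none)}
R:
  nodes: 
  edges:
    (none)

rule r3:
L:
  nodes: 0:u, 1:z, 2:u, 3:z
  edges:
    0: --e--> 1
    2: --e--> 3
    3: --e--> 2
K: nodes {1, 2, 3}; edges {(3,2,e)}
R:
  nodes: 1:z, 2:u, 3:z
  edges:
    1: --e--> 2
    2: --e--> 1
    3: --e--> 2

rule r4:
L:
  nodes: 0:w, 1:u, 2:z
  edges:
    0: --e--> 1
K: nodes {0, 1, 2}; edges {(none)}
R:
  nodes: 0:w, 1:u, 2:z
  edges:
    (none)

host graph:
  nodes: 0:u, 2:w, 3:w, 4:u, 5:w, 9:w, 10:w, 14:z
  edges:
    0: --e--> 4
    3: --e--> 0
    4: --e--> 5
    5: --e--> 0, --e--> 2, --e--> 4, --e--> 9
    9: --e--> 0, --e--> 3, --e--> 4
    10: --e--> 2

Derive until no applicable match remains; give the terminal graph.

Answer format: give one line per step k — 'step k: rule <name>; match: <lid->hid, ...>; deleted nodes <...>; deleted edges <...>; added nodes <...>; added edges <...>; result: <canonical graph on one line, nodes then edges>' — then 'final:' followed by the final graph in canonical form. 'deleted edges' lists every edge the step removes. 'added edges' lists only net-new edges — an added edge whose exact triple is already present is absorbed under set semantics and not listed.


step 1: rule r4; match: 0->3, 1->0, 2->14; deleted nodes (none); deleted edges (3,0,e); added nodes (none); added edges (none); result: nodes: 0:u, 2:w, 3:w, 4:u, 5:w, 9:w, 10:w, 14:z edges: (0,4,e); (4,5,e); (5,0,e); (5,2,e); (5,4,e); (5,9,e); (9,0,e); (9,3,e); (9,4,e); (10,2,e)
step 2: rule r4; match: 0->5, 1->0, 2->14; deleted nodes (none); deleted edges (5,0,e); added nodes (none); added edges (none); result: nodes: 0:u, 2:w, 3:w, 4:u, 5:w, 9:w, 10:w, 14:z edges: (0,4,e); (4,5,e); (5,2,e); (5,4,e); (5,9,e); (9,0,e); (9,3,e); (9,4,e); (10,2,e)
step 3: rule r4; match: 0->5, 1->4, 2->14; deleted nodes (none); deleted edges (5,4,e); added nodes (none); added edges (none); result: nodes: 0:u, 2:w, 3:w, 4:u, 5:w, 9:w, 10:w, 14:z edges: (0,4,e); (4,5,e); (5,2,e); (5,9,e); (9,0,e); (9,3,e); (9,4,e); (10,2,e)
step 4: rule r4; match: 0->9, 1->0, 2->14; deleted nodes (none); deleted edges (9,0,e); added nodes (none); added edges (none); result: nodes: 0:u, 2:w, 3:w, 4:u, 5:w, 9:w, 10:w, 14:z edges: (0,4,e); (4,5,e); (5,2,e); (5,9,e); (9,3,e); (9,4,e); (10,2,e)
step 5: rule r4; match: 0->9, 1->4, 2->14; deleted nodes (none); deleted edges (9,4,e); added nodes (none); added edges (none); result: nodes: 0:u, 2:w, 3:w, 4:u, 5:w, 9:w, 10:w, 14:z edges: (0,4,e); (4,5,e); (5,2,e); (5,9,e); (9,3,e); (10,2,e)
final:
nodes: 0:u, 2:w, 3:w, 4:u, 5:w, 9:w, 10:w, 14:z
edges: (0,4,e); (4,5,e); (5,2,e); (5,9,e); (9,3,e); (10,2,e)


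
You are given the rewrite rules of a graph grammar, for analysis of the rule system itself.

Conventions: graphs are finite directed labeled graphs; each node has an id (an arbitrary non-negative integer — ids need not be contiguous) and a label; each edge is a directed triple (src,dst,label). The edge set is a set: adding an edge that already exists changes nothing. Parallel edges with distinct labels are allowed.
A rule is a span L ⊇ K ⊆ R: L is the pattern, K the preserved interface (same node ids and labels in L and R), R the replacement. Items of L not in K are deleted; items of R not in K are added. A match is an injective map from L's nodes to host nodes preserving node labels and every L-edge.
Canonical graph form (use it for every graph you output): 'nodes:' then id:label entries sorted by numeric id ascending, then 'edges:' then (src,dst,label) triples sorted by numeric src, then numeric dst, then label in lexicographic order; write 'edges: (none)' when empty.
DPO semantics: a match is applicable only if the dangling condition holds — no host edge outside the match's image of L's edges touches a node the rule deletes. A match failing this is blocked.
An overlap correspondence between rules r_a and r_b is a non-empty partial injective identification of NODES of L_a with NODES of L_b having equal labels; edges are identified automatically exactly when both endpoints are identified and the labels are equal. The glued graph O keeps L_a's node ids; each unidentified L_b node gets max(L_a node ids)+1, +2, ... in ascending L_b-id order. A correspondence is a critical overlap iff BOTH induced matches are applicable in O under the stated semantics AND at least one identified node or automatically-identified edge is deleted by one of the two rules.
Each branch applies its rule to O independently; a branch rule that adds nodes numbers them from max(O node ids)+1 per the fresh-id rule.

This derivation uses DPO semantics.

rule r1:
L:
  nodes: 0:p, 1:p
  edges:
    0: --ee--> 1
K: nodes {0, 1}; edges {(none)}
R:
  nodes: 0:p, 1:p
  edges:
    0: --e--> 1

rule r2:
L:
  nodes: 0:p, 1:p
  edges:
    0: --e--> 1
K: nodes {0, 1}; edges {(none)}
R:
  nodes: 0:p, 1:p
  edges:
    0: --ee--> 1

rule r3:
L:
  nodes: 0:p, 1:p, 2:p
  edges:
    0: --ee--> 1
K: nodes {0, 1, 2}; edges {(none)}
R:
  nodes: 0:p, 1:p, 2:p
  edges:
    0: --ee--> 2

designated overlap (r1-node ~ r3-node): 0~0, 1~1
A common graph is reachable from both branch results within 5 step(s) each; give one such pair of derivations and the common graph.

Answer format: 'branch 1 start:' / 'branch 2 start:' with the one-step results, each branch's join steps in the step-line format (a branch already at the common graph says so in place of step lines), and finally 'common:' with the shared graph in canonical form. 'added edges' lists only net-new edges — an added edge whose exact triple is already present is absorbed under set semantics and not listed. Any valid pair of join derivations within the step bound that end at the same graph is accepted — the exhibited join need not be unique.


branch 1 start:
nodes: 0:p, 1:p, 2:p
edges: (0,1,e)
branch 2 start:
nodes: 0:p, 1:p, 2:p
edges: (0,2,ee)
branch 1 step 1: rule r2; match: 0->0, 1->1; deleted nodes (none); deleted edges (0,1,e); added nodes (none); added edges (0,1,ee); result: nodes: 0:p, 1:p, 2:p edges: (0,1,ee)
branch 2 step 1: rule r3; match: 0->0, 1->2, 2->1; deleted nodes (none); deleted edges (0,2,ee); added nodes (none); added edges (0,1,ee); result: nodes: 0:p, 1:p, 2:p edges: (0,1,ee)
common:
nodes: 0:p, 1:p, 2:p
edges: (0,1,ee)


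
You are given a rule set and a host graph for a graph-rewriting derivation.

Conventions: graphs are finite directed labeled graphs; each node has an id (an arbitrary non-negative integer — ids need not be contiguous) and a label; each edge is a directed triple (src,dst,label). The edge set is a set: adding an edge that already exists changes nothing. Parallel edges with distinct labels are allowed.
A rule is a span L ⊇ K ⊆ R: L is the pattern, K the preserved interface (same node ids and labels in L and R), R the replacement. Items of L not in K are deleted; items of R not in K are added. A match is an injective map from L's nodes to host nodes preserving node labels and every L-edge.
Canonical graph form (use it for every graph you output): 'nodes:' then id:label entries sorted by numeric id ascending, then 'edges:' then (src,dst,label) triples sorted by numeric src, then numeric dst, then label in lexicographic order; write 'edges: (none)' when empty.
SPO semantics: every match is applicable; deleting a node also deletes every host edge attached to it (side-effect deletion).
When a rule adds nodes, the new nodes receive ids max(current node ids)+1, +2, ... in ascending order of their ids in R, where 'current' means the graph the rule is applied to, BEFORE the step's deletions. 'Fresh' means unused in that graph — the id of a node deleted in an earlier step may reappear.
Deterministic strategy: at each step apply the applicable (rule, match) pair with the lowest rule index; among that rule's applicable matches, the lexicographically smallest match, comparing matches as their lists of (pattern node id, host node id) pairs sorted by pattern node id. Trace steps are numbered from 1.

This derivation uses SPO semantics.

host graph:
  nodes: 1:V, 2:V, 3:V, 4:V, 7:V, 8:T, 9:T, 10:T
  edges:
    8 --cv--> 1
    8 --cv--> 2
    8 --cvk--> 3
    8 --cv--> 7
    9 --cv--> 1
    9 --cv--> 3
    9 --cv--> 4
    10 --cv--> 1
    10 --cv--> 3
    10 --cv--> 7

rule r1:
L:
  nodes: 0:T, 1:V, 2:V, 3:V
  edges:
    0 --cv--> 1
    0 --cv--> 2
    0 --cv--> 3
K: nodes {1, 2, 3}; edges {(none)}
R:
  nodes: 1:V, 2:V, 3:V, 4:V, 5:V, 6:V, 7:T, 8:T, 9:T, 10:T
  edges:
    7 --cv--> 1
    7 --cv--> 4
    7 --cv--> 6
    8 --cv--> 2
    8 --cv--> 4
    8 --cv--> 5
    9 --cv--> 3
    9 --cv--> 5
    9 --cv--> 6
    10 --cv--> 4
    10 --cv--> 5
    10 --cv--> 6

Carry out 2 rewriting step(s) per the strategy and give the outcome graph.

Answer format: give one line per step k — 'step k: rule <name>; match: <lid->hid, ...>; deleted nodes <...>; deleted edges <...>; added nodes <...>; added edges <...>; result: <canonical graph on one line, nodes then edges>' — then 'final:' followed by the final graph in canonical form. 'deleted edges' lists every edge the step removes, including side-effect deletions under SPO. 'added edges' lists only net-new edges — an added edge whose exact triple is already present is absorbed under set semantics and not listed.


step 1: rule r1; match: 0->8, 1->1, 2->2, 3->7; deleted nodes 8; deleted edges (8,1,cv); (8,2,cv); (8,3,cvk); (8,7,cv); added nodes 11, 12, 13, 14, 15, 16, 17; added edges (14,1,cv); (14,11,cv); (14,13,cv); (15,2,cv); (15,11,cv); (15,12,cv); (16,7,cv); (16,12,cv); (16,13,cv); (17,11,cv); (17,12,cv); (17,13,cv); result: nodes: 1:V, 2:V, 3:V, 4:V, 7:V, 9:T, 10:T, 11:V, 12:V, 13:V, 14:T, 15:T, 16:T, 17:T edges: (9,1,cv); (9,3,cv); (9,4,cv); (10,1,cv); (10,3,cv); (10,7,cv); (14,1,cv); (14,11,cv); (14,13,cv); (15,2,cv); (15,11,cv); (15,12,cv); (16,7,cv); (16,12,cv); (16,13,cv); (17,11,cv); (17,12,cv); (17,13,cv)
step 2: rule r1; match: 0->9, 1->1, 2->3, 3->4; deleted nodes 9; deleted edges (9,1,cv); (9,3,cv); (9,4,cv); added nodes 18, 19, 20, 21, 22, 23, 24; added edges (21,1,cv); (21,18,cv); (21,20,cv); (22,3,cv); (22,18,cv); (22,19,cv); (23,4,cv); (23,19,cv); (23,20,cv); (24,18,cv); (24,19,cv); (24,20,cv); result: nodes: 1:V, 2:V, 3:V, 4:V, 7:V, 10:T, 11:V, 12:V, 13:V, 14:T, 15:T, 16:T, 17:T, 18:V, 19:V, 20:V, 21:T, 22:T, 23:T, 24:T edges: (10,1,cv); (10,3,cv); (10,7,cv); (14,1,cv); (14,11,cv); (14,13,cv); (15,2,cv); (15,11,cv); (15,12,cv); (16,7,cv); (16,12,cv); (16,13,cv); (17,11,cv); (17,12,cv); (17,13,cv); (21,1,cv); (21,18,cv); (21,20,cv); (22,3,cv); (22,18,cv); (22,19,cv); (23,4,cv); (23,19,cv); (23,20,cv); (24,18,cv); (24,19,cv); (24,20,cv)
final:
nodes: 1:V, 2:V, 3:V, 4:V, 7:V, 10:T, 11:V, 12:V, 13:V, 14:T, 15:T, 16:T, 17:T, 18:V, 19:V, 20:V, 21:T, 22:T, 23:T, 24:T
edges: (10,1,cv); (10,3,cv); (10,7,cv); (14,1,cv); (14,11,cv); (14,13,cv); (15,2,cv); (15,11,cv); (15,12,cv); (16,7,cv); (16,12,cv); (16,13,cv); (17,11,cv); (17,12,cv); (17,13,cv); (21,1,cv); (21,18,cv); (21,20,cv); (22,3,cv); (22,18,cv); (22,19,cv); (23,4,cv); (23,19,cv); (23,20,cv); (24,18,cv); (24,19,cv); (24,20,cv)
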